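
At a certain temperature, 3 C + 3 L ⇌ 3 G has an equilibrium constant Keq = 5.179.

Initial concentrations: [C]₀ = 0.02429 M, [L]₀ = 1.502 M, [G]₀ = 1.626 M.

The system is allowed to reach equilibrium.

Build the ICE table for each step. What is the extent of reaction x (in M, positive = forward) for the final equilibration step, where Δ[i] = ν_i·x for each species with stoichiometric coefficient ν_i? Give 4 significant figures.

x = -0.1219 M

Q₀ = 8.8526e+04 vs Keq = 5.179 ⇒ Q>K, reverse
Step 1:
                   C          L          G
  I          0.02429      1.502      1.626
  C           0.3657     0.3657    -0.3657
  E             0.39      1.868       1.26
  solve Keq expr → x = -0.1219; check Q = 5.179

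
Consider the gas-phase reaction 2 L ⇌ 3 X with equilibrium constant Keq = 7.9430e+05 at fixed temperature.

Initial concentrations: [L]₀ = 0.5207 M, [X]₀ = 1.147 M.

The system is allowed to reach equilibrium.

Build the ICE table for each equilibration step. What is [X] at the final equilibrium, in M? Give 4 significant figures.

Q₀ = 5.566 vs Keq = 7.9430e+05 ⇒ Q<K, forward
Step 1:
                   L          X
  I           0.5207      1.147
  C          -0.5177     0.7766
  E         0.002993      1.924
  solve Keq expr → x = 0.2589; check Q = 7.9430e+05

[X]_eq = 1.924 M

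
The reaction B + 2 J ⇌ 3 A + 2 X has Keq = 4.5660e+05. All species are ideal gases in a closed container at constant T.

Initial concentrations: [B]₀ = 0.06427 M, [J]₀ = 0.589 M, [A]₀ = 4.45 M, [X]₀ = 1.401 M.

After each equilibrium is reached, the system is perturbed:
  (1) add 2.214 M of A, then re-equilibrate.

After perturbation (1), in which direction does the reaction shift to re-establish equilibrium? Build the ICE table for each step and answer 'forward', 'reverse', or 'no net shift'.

Q₀ = 7757 vs Keq = 4.5660e+05 ⇒ Q<K, forward
Step 1:
                   B          J          A          X
  init       0.06427      0.589       4.45      1.401
  Δ         -0.06193    -0.1239     0.1858     0.1239
  eq        0.002345     0.4651      4.636      1.525
  solve Keq expr → x = 0.06193; check Q = 4.5660e+05
Then add 2.214 M of A.
Step 2:
                   B          J          A          X
  init      0.002345     0.4651       6.85      1.525
  Δ         0.004782   0.009564   -0.01435  -0.009564
  eq        0.007127     0.4747      6.835      1.515
  solve Keq expr → x = -0.004782; check Q = 4.5660e+05

Direction: reverse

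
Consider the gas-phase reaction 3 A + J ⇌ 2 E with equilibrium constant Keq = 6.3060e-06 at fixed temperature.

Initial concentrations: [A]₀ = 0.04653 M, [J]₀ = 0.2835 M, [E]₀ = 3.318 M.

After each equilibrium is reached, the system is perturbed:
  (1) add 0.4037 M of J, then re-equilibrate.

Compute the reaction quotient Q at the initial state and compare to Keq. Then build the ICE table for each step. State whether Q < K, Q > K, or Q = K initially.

Q₀ = 3.8548e+05 vs Keq = 6.3060e-06 ⇒ Q>K, reverse
Step 1:
                    A           J           E
  init        0.04653      0.2835       3.318
  Δ             4.919        1.64      -3.279
  eq            4.966       1.923     0.03854
  solve Keq expr → x = -1.64; check Q = 6.3060e-06
Then add 0.4037 M of J.
Step 2:
                    A           J           E
  init          4.966       2.327     0.03854
  Δ         -0.005644   -0.001881    0.003763
  eq             4.96       2.325      0.0423
  solve Keq expr → x = 0.001881; check Q = 6.3060e-06

Q₀ = 3.8548e+05; Q > K (proceeds reverse)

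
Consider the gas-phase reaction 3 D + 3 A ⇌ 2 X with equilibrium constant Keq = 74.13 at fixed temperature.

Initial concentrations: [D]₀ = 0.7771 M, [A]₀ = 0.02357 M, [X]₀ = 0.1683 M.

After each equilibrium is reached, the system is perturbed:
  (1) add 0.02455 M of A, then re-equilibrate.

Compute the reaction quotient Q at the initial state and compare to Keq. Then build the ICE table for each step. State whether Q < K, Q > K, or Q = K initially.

Q₀ = 4610; Q > K (proceeds reverse)

Q₀ = 4610 vs Keq = 74.13 ⇒ Q>K, reverse
Step 1:
                   D          A          X
  I           0.7771    0.02357     0.1683
  C          0.05161    0.05161   -0.03441
  E           0.8287    0.07518     0.1339
  solve Keq expr → x = -0.0172; check Q = 74.13
Then add 0.02455 M of A.
Step 2:
                   D          A          X
  I           0.8287    0.09973     0.1339
  C         -0.01826   -0.01826    0.01218
  E           0.8104    0.08147     0.1461
  solve Keq expr → x = 0.006088; check Q = 74.13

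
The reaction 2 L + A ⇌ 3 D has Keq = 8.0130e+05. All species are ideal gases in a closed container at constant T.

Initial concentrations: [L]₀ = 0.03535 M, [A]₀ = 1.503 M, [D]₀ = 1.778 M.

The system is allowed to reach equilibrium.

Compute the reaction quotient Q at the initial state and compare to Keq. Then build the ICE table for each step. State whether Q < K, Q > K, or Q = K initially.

Q₀ = 2993; Q < K (proceeds forward)

Q₀ = 2993 vs Keq = 8.0130e+05 ⇒ Q<K, forward
Step 1:
                    L           A           D
  Initial     0.03535       1.503       1.778
  Change     -0.03309    -0.01654     0.04963
  Equil      0.002264       1.486       1.828
  solve Keq expr → x = 0.01654; check Q = 8.0130e+05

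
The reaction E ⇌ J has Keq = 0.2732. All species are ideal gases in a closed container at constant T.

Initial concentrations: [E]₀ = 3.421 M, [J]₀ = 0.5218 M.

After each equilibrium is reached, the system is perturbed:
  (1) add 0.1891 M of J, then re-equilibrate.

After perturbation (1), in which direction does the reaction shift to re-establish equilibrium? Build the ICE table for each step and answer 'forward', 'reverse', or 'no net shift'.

Q₀ = 0.1525 vs Keq = 0.2732 ⇒ Q<K, forward
Step 1:
                    E           J
  I             3.421      0.5218
  C           -0.3242      0.3242
  E             3.097       0.846
  solve Keq expr → x = 0.3242; check Q = 0.2732
Then add 0.1891 M of J.
Step 2:
                    E           J
  I             3.097       1.035
  C            0.1485     -0.1485
  E             3.245      0.8866
  solve Keq expr → x = -0.1485; check Q = 0.2732

Direction: reverse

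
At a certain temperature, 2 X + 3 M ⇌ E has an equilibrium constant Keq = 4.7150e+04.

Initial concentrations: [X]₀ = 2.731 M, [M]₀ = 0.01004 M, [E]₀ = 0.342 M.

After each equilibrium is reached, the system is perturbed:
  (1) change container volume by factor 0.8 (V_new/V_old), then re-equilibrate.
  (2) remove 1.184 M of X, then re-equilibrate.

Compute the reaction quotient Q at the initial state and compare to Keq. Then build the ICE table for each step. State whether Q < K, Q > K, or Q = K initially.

Q₀ = 4.5309e+04; Q < K (proceeds forward)

Q₀ = 4.5309e+04 vs Keq = 4.7150e+04 ⇒ Q<K, forward
Step 1:
                  X         M         E
  init        2.731   0.01004     0.342
  Δ       -8.7864e-05 -1.3180e-04 4.3932e-05
  eq          2.731  0.009908     0.342
  solve Keq expr → x = 4.3932e-05; check Q = 4.7150e+04
Then change container volume by factor 0.8 (V_new/V_old).
Step 2:
                  X         M         E
  init        3.414   0.01239    0.4276
  Δ       -0.002117 -0.003176  0.001059
  eq          3.412  0.009209    0.4286
  solve Keq expr → x = 0.001059; check Q = 4.7150e+04
Then remove 1.184 M of X.
Step 3:
                  X         M         E
  init        2.228  0.009209    0.4286
  Δ        0.002007   0.00301 -0.001003
  eq           2.23   0.01222    0.4276
  solve Keq expr → x = -0.001003; check Q = 4.7150e+04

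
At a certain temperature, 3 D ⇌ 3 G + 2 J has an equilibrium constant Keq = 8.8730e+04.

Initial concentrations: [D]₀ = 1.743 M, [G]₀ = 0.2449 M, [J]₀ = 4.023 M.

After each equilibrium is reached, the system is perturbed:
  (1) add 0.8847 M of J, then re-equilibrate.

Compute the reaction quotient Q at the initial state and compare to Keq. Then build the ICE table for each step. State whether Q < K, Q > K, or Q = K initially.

Q₀ = 0.04489; Q < K (proceeds forward)

Q₀ = 0.04489 vs Keq = 8.8730e+04 ⇒ Q<K, forward
Step 1:
                  D         G         J
  init        1.743    0.2449     4.023
  Δ          -1.619     1.619     1.079
  eq         0.1239     1.864     5.102
  solve Keq expr → x = 0.5397; check Q = 8.8730e+04
Then add 0.8847 M of J.
Step 2:
                  D         G         J
  init       0.1239     1.864     5.987
  Δ         0.01285  -0.01285 -0.008568
  eq         0.1367     1.851     5.979
  solve Keq expr → x = -0.004284; check Q = 8.8730e+04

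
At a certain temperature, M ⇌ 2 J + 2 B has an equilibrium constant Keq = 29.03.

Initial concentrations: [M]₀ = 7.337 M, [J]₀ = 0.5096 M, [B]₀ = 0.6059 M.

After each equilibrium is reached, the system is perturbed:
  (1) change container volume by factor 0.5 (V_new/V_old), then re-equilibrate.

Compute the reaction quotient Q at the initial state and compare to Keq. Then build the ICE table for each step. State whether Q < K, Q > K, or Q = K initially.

Q₀ = 0.01299 vs Keq = 29.03 ⇒ Q<K, forward
Step 1:
                    M           J           B
  I             7.337      0.5096      0.6059
  C            -1.523       3.047       3.047
  E             5.814       3.556       3.653
  solve Keq expr → x = 1.523; check Q = 29.03
Then change container volume by factor 0.5 (V_new/V_old).
Step 2:
                    M           J           B
  I             11.63       7.113       7.306
  C             1.399      -2.798      -2.798
  E             13.03       4.315       4.507
  solve Keq expr → x = -1.399; check Q = 29.03

Q₀ = 0.01299; Q < K (proceeds forward)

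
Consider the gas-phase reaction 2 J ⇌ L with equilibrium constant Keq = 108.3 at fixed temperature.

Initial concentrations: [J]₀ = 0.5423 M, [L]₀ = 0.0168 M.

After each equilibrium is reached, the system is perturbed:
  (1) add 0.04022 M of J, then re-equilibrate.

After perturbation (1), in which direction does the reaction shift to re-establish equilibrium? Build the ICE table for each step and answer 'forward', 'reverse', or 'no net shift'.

Direction: forward

Q₀ = 0.05713 vs Keq = 108.3 ⇒ Q<K, forward
Step 1:
                   J          L
  I           0.5423     0.0168
  C           -0.493     0.2465
  E          0.04931     0.2633
  solve Keq expr → x = 0.2465; check Q = 108.3
Then add 0.04022 M of J.
Step 2:
                   J          L
  I          0.08953     0.2633
  C         -0.03845    0.01923
  E          0.05108     0.2825
  solve Keq expr → x = 0.01923; check Q = 108.3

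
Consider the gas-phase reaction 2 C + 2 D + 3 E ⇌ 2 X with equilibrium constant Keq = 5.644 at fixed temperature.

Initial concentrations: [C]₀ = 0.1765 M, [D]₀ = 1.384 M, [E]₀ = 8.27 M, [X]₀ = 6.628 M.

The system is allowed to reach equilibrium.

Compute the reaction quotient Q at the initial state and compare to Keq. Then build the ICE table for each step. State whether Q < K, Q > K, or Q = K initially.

Q₀ = 1.302 vs Keq = 5.644 ⇒ Q<K, forward
Step 1:
                    C           D           E           X
  init         0.1765       1.384        8.27       6.628
  Δ          -0.08309    -0.08309     -0.1246     0.08309
  eq          0.09341       1.301       8.145       6.711
  solve Keq expr → x = 0.04155; check Q = 5.644

Q₀ = 1.302; Q < K (proceeds forward)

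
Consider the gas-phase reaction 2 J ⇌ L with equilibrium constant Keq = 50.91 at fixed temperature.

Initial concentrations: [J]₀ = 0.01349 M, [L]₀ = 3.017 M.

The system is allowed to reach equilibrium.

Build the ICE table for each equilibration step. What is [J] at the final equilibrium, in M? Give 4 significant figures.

Q₀ = 1.6579e+04 vs Keq = 50.91 ⇒ Q>K, reverse
Step 1:
                   J          L
  Initial    0.01349      3.017
  Change      0.2254    -0.1127
  Equil       0.2388      2.904
  solve Keq expr → x = -0.1127; check Q = 50.91

[J]_eq = 0.2388 M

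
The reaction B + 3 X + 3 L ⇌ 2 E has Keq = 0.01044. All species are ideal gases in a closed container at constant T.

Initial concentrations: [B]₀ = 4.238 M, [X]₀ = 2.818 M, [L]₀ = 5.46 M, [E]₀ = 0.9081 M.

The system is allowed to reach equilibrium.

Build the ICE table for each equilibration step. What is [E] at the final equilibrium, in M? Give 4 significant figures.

[E]_eq = 1.98 M

Q₀ = 5.3420e-05 vs Keq = 0.01044 ⇒ Q<K, forward
Step 1:
                    B           X           L           E
  init          4.238       2.818        5.46      0.9081
  Δ           -0.5358      -1.608      -1.608       1.072
  eq            3.702        1.21       3.852        1.98
  solve Keq expr → x = 0.5358; check Q = 0.01044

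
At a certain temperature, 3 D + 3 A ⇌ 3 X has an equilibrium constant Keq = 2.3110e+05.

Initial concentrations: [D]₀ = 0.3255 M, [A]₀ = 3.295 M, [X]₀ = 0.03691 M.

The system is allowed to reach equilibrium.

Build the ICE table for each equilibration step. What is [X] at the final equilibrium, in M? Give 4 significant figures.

[X]_eq = 0.3604 M

Q₀ = 4.0758e-05 vs Keq = 2.3110e+05 ⇒ Q<K, forward
Step 1:
                  D         A         X
  I          0.3255     3.295   0.03691
  C         -0.3235   -0.3235    0.3235
  E        0.001977     2.971    0.3604
  solve Keq expr → x = 0.1078; check Q = 2.3110e+05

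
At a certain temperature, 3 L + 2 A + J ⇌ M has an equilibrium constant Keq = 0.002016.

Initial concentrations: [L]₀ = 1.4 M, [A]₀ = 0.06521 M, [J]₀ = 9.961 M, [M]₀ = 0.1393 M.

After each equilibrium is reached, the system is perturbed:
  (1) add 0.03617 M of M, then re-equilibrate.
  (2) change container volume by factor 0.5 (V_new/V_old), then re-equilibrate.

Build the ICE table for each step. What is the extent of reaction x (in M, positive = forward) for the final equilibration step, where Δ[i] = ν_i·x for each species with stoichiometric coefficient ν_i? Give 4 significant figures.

x = 0.1772 M

Q₀ = 1.198 vs Keq = 0.002016 ⇒ Q>K, reverse
Step 1:
                    L           A           J           M
  Initial         1.4     0.06521       9.961      0.1393
  Change       0.3825       0.255      0.1275     -0.1275
  Equil         1.782      0.3202       10.09     0.01181
  solve Keq expr → x = -0.1275; check Q = 0.002016
Then add 0.03617 M of M.
Step 2:
                    L           A           J           M
  Initial       1.782      0.3202       10.09     0.04798
  Change      0.08681     0.05787     0.02894    -0.02894
  Equil         1.869      0.3781       10.12     0.01904
  solve Keq expr → x = -0.02894; check Q = 0.002016
Then change container volume by factor 0.5 (V_new/V_old).
Step 3:
                    L           A           J           M
  Initial       3.739      0.7561       20.23     0.03808
  Change      -0.5316     -0.3544     -0.1772      0.1772
  Equil         3.207      0.4018       20.06      0.2153
  solve Keq expr → x = 0.1772; check Q = 0.002016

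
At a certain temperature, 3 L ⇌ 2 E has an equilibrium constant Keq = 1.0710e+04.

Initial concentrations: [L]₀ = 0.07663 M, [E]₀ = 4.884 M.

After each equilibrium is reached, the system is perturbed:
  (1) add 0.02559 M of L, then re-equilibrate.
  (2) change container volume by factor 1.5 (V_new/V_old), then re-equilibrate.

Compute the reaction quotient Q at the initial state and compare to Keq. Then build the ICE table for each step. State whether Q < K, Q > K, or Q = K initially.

Q₀ = 5.3010e+04 vs Keq = 1.0710e+04 ⇒ Q>K, reverse
Step 1:
                  L         E
  I         0.07663     4.884
  C         0.05333  -0.03555
  E            0.13     4.848
  solve Keq expr → x = -0.01778; check Q = 1.0710e+04
Then add 0.02559 M of L.
Step 2:
                  L         E
  I          0.1555     4.848
  C        -0.02529   0.01686
  E          0.1303     4.865
  solve Keq expr → x = 0.00843; check Q = 1.0710e+04
Then change container volume by factor 1.5 (V_new/V_old).
Step 3:
                  L         E
  I         0.08684     3.244
  C          0.0124 -0.008265
  E         0.09924     3.235
  solve Keq expr → x = -0.004133; check Q = 1.0710e+04

Q₀ = 5.3010e+04; Q > K (proceeds reverse)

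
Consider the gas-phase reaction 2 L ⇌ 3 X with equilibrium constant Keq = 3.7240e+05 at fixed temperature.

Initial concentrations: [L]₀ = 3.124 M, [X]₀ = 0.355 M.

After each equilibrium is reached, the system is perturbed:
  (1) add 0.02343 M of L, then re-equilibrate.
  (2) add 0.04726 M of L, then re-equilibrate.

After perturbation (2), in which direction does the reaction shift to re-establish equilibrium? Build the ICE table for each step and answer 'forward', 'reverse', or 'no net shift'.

Direction: forward

Q₀ = 0.004584 vs Keq = 3.7240e+05 ⇒ Q<K, forward
Step 1:
                  L         X
  init        3.124     0.355
  Δ          -3.106     4.658
  eq        0.01839     5.013
  solve Keq expr → x = 1.553; check Q = 3.7240e+05
Then add 0.02343 M of L.
Step 2:
                  L         X
  init      0.04182     5.013
  Δ        -0.02324   0.03486
  eq        0.01859     5.048
  solve Keq expr → x = 0.01162; check Q = 3.7240e+05
Then add 0.04726 M of L.
Step 3:
                  L         X
  init      0.06585     5.048
  Δ        -0.04687   0.07031
  eq        0.01898     5.119
  solve Keq expr → x = 0.02344; check Q = 3.7240e+05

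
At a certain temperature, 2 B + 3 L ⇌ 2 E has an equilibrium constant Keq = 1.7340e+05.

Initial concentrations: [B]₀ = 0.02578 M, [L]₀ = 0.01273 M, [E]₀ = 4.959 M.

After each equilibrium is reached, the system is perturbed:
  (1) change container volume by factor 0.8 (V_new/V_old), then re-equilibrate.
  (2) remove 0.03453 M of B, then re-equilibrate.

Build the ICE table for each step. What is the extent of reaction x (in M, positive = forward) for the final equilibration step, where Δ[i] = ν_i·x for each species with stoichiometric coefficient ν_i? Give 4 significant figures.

x = -0.006722 M

Q₀ = 1.7936e+10 vs Keq = 1.7340e+05 ⇒ Q>K, reverse
Step 1:
                    B           L           E
  I           0.02578     0.01273       4.959
  C            0.1169      0.1753     -0.1169
  E            0.1426       0.188       4.842
  solve Keq expr → x = -0.05843; check Q = 1.7340e+05
Then change container volume by factor 0.8 (V_new/V_old).
Step 2:
                    B           L           E
  I            0.1783       0.235       6.053
  C          -0.02043    -0.03065     0.02043
  E            0.1579      0.2044       6.073
  solve Keq expr → x = 0.01022; check Q = 1.7340e+05
Then remove 0.03453 M of B.
Step 3:
                    B           L           E
  I            0.1233      0.2044       6.073
  C           0.01344     0.02017    -0.01344
  E            0.1368      0.2245        6.06
  solve Keq expr → x = -0.006722; check Q = 1.7340e+05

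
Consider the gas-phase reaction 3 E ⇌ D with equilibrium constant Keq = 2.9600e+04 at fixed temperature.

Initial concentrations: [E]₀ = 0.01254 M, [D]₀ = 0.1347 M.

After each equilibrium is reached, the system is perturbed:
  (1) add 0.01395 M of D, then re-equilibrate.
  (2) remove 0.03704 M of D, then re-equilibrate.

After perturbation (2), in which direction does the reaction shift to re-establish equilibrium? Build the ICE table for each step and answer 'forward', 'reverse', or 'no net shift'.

Q₀ = 6.8309e+04 vs Keq = 2.9600e+04 ⇒ Q>K, reverse
Step 1:
                   E          D
  I          0.01254     0.1347
  C         0.003977  -0.001326
  E          0.01652     0.1334
  solve Keq expr → x = -0.001326; check Q = 2.9600e+04
Then add 0.01395 M of D.
Step 2:
                   E          D
  I          0.01652     0.1473
  C       5.4978e-04 -1.8326e-04
  E          0.01707     0.1471
  solve Keq expr → x = -1.8326e-04; check Q = 2.9600e+04
Then remove 0.03704 M of D.
Step 3:
                   E          D
  I          0.01707     0.1101
  C        -0.001548 5.1611e-04
  E          0.01552     0.1106
  solve Keq expr → x = 5.1611e-04; check Q = 2.9600e+04

Direction: forward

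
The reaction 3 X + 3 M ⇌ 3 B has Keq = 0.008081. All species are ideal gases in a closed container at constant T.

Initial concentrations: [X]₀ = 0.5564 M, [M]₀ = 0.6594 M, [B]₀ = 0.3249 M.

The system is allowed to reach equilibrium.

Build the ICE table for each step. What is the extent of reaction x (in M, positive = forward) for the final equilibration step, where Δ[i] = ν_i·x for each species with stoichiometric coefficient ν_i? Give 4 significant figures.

x = -0.06527 M

Q₀ = 0.6944 vs Keq = 0.008081 ⇒ Q>K, reverse
Step 1:
                  X         M         B
  I          0.5564    0.6594    0.3249
  C          0.1958    0.1958   -0.1958
  E          0.7522    0.8552    0.1291
  solve Keq expr → x = -0.06527; check Q = 0.008081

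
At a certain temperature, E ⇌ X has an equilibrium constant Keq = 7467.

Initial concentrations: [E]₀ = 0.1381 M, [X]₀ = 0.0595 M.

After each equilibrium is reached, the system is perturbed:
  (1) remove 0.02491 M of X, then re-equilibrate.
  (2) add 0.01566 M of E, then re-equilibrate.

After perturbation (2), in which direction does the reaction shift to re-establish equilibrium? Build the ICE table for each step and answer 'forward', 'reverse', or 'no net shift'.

Q₀ = 0.4308 vs Keq = 7467 ⇒ Q<K, forward
Step 1:
                    E           X
  I            0.1381      0.0595
  C           -0.1381      0.1381
  E        2.6460e-05      0.1976
  solve Keq expr → x = 0.1381; check Q = 7467
Then remove 0.02491 M of X.
Step 2:
                    E           X
  I        2.6460e-05      0.1727
  C       -3.3356e-06  3.3356e-06
  E        2.3124e-05      0.1727
  solve Keq expr → x = 3.3356e-06; check Q = 7467
Then add 0.01566 M of E.
Step 3:
                    E           X
  I           0.01568      0.1727
  C          -0.01566     0.01566
  E        2.5221e-05      0.1883
  solve Keq expr → x = 0.01566; check Q = 7467

Direction: forward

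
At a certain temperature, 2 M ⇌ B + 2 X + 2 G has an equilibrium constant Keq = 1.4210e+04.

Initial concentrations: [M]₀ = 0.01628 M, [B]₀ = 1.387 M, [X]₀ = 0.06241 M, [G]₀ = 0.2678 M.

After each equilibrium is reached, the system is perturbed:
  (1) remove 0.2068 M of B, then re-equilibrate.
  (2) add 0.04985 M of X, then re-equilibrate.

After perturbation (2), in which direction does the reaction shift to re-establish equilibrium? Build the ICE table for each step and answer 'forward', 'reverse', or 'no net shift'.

Direction: reverse

Q₀ = 1.462 vs Keq = 1.4210e+04 ⇒ Q<K, forward
Step 1:
                    M           B           X           G
  I           0.01628       1.387     0.06241      0.2678
  C          -0.01606     0.00803     0.01606     0.01606
  E        2.2070e-04       1.395     0.07847      0.2839
  solve Keq expr → x = 0.00803; check Q = 1.4210e+04
Then remove 0.2068 M of B.
Step 2:
                    M           B           X           G
  I        2.2070e-04       1.188     0.07847      0.2839
  C       -1.6957e-05  8.4785e-06  1.6957e-05  1.6957e-05
  E        2.0374e-04       1.188     0.07849      0.2839
  solve Keq expr → x = 8.4785e-06; check Q = 1.4210e+04
Then add 0.04985 M of X.
Step 3:
                    M           B           X           G
  I        2.0374e-04       1.188      0.1283      0.2839
  C        1.2891e-04 -6.4455e-05 -1.2891e-04 -1.2891e-04
  E        3.3265e-04       1.188      0.1282      0.2837
  solve Keq expr → x = -6.4455e-05; check Q = 1.4210e+04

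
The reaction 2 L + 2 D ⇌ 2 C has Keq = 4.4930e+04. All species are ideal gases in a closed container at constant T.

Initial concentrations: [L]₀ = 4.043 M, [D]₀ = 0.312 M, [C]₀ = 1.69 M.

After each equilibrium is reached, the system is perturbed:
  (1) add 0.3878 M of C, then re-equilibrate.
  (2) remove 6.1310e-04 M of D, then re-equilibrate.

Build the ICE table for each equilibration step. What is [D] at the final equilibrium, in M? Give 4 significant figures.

[D]_eq = 0.003014 M

Q₀ = 1.795 vs Keq = 4.4930e+04 ⇒ Q<K, forward
Step 1:
                  L         D         C
  init        4.043     0.312      1.69
  Δ         -0.3095   -0.3095    0.3095
  eq          3.734  0.002527     1.999
  solve Keq expr → x = 0.1547; check Q = 4.4930e+04
Then add 0.3878 M of C.
Step 2:
                  L         D         C
  init        3.734  0.002527     2.387
  Δ       4.8901e-04 4.8901e-04 -4.8901e-04
  eq          3.734  0.003016     2.387
  solve Keq expr → x = -2.4451e-04; check Q = 4.4930e+04
Then remove 6.1310e-04 M of D.
Step 3:
                  L         D         C
  init        3.734  0.002402     2.387
  Δ       6.1183e-04 6.1183e-04 -6.1183e-04
  eq          3.735  0.003014     2.386
  solve Keq expr → x = -3.0592e-04; check Q = 4.4930e+04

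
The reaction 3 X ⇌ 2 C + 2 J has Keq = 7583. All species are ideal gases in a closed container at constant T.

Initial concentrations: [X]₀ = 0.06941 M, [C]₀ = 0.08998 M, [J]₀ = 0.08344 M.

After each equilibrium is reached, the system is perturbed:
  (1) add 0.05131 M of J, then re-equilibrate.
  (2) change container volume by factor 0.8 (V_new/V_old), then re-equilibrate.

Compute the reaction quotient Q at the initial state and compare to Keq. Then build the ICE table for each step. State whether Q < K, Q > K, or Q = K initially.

Q₀ = 0.1686 vs Keq = 7583 ⇒ Q<K, forward
Step 1:
                  X         C         J
  I         0.06941   0.08998   0.08344
  C        -0.06603   0.04402   0.04402
  E        0.003376     0.134    0.1275
  solve Keq expr → x = 0.02201; check Q = 7583
Then add 0.05131 M of J.
Step 2:
                  X         C         J
  I        0.003376     0.134    0.1788
  C       8.3359e-04 -5.5573e-04 -5.5573e-04
  E        0.004209    0.1334    0.1782
  solve Keq expr → x = -2.7786e-04; check Q = 7583
Then change container volume by factor 0.8 (V_new/V_old).
Step 3:
                  X         C         J
  I        0.005262    0.1668    0.2228
  C       3.9585e-04 -2.6390e-04 -2.6390e-04
  E        0.005658    0.1665    0.2225
  solve Keq expr → x = -1.3195e-04; check Q = 7583

Q₀ = 0.1686; Q < K (proceeds forward)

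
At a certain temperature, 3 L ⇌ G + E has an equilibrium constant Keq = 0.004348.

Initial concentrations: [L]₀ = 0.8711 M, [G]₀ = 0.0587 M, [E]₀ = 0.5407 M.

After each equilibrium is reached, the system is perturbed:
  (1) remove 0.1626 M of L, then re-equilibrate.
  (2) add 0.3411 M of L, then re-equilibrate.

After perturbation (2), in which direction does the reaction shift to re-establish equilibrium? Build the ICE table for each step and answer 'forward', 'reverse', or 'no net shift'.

Q₀ = 0.04802 vs Keq = 0.004348 ⇒ Q>K, reverse
Step 1:
                   L          G          E
  I           0.8711     0.0587     0.5407
  C            0.148   -0.04933   -0.04933
  E            1.019   0.009366     0.4914
  solve Keq expr → x = -0.04933; check Q = 0.004348
Then remove 0.1626 M of L.
Step 2:
                   L          G          E
  I           0.8565   0.009366     0.4914
  C          0.01066  -0.003553  -0.003553
  E           0.8672   0.005812     0.4878
  solve Keq expr → x = -0.003553; check Q = 0.004348
Then add 0.3411 M of L.
Step 3:
                   L          G          E
  I            1.208   0.005812     0.4878
  C         -0.02598   0.008661   0.008661
  E            1.182    0.01447     0.4965
  solve Keq expr → x = 0.008661; check Q = 0.004348

Direction: forward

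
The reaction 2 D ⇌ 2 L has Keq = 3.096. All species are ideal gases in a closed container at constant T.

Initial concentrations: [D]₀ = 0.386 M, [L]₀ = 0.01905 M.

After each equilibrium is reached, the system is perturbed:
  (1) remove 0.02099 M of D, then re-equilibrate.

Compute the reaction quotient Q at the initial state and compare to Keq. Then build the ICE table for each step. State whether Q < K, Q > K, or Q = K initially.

Q₀ = 0.002436 vs Keq = 3.096 ⇒ Q<K, forward
Step 1:
                   D          L
  Initial      0.386    0.01905
  Change     -0.2392     0.2392
  Equil       0.1468     0.2583
  solve Keq expr → x = 0.1196; check Q = 3.096
Then remove 0.02099 M of D.
Step 2:
                   D          L
  Initial     0.1258     0.2583
  Change     0.01338   -0.01338
  Equil       0.1392     0.2449
  solve Keq expr → x = -0.006692; check Q = 3.096

Q₀ = 0.002436; Q < K (proceeds forward)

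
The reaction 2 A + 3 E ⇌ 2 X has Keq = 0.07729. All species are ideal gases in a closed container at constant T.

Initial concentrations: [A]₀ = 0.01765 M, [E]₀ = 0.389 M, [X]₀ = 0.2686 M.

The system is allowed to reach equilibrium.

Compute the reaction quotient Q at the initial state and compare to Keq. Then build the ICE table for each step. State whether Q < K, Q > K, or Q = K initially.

Q₀ = 3934 vs Keq = 0.07729 ⇒ Q>K, reverse
Step 1:
                  A         E         X
  I         0.01765     0.389    0.2686
  C          0.2264    0.3396   -0.2264
  E          0.2441    0.7286    0.0422
  solve Keq expr → x = -0.1132; check Q = 0.07729

Q₀ = 3934; Q > K (proceeds reverse)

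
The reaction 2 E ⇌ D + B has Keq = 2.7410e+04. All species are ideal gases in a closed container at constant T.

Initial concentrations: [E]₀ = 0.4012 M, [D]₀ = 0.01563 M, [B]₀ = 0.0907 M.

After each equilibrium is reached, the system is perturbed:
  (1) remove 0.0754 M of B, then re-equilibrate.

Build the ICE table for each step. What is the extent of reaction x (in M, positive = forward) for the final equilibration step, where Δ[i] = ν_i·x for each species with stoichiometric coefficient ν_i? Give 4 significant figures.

Q₀ = 0.008807 vs Keq = 2.7410e+04 ⇒ Q<K, forward
Step 1:
                   E          D          B
  init        0.4012    0.01563     0.0907
  Δ          -0.3997     0.1998     0.1998
  eq        0.001511     0.2155     0.2905
  solve Keq expr → x = 0.1998; check Q = 2.7410e+04
Then remove 0.0754 M of B.
Step 2:
                   E          D          B
  init      0.001511     0.2155     0.2151
  Δ       -2.1017e-04 1.0508e-04 1.0508e-04
  eq        0.001301     0.2156     0.2152
  solve Keq expr → x = 1.0508e-04; check Q = 2.7410e+04

x = 1.0508e-04 M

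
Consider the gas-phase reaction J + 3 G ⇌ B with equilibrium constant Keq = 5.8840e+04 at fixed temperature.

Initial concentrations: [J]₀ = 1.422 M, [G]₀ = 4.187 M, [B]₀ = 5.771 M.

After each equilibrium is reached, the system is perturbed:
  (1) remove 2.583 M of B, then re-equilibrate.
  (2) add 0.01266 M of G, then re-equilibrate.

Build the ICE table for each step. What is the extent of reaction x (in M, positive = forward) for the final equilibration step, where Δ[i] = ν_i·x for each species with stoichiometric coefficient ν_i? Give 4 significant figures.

Q₀ = 0.05529 vs Keq = 5.8840e+04 ⇒ Q<K, forward
Step 1:
                  J         G         B
  Initial     1.422     4.187     5.771
  Change     -1.355    -4.065     1.355
  Equil     0.06695    0.1218     7.126
  solve Keq expr → x = 1.355; check Q = 5.8840e+04
Then remove 2.583 M of B.
Step 2:
                  J         G         B
  Initial   0.06695    0.1218     4.543
  Change  -0.004774  -0.01432  0.004774
  Equil     0.06217    0.1075     4.548
  solve Keq expr → x = 0.004774; check Q = 5.8840e+04
Then add 0.01266 M of G.
Step 3:
                  J         G         B
  Initial   0.06217    0.1202     4.548
  Change   -0.00351  -0.01053   0.00351
  Equil     0.05867    0.1097     4.551
  solve Keq expr → x = 0.00351; check Q = 5.8840e+04

x = 0.00351 M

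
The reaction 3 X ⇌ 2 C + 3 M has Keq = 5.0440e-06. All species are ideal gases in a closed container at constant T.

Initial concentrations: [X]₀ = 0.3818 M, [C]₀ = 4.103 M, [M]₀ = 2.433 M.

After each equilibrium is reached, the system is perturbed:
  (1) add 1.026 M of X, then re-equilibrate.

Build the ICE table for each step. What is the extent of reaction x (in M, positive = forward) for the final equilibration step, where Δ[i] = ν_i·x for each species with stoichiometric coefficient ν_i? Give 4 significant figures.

Q₀ = 4356 vs Keq = 5.0440e-06 ⇒ Q>K, reverse
Step 1:
                  X         C         M
  init       0.3818     4.103     2.433
  Δ           2.407    -1.605    -2.407
  eq          2.789     2.498   0.02598
  solve Keq expr → x = -0.8023; check Q = 5.0440e-06
Then add 1.026 M of X.
Step 2:
                  X         C         M
  init        3.815     2.498   0.02598
  Δ        -0.00941  0.006273   0.00941
  eq          3.805     2.505   0.03539
  solve Keq expr → x = 0.003137; check Q = 5.0440e-06

x = 0.003137 M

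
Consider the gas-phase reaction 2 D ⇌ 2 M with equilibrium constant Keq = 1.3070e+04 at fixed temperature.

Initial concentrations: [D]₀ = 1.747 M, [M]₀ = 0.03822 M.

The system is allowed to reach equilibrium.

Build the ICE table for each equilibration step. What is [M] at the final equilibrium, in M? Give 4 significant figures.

[M]_eq = 1.77 M

Q₀ = 4.7863e-04 vs Keq = 1.3070e+04 ⇒ Q<K, forward
Step 1:
                   D          M
  init         1.747    0.03822
  Δ           -1.732      1.732
  eq         0.01548       1.77
  solve Keq expr → x = 0.8658; check Q = 1.3070e+04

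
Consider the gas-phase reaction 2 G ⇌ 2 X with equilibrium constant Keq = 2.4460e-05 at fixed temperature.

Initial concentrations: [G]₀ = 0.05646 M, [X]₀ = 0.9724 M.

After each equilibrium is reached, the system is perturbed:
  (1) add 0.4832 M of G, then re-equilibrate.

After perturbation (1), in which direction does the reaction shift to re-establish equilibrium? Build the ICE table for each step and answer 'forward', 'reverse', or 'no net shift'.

Q₀ = 296.6 vs Keq = 2.4460e-05 ⇒ Q>K, reverse
Step 1:
                   G          X
  init       0.05646     0.9724
  Δ           0.9673    -0.9673
  eq           1.024   0.005063
  solve Keq expr → x = -0.4837; check Q = 2.4460e-05
Then add 0.4832 M of G.
Step 2:
                   G          X
  init         1.507   0.005063
  Δ        -0.002378   0.002378
  eq           1.505   0.007441
  solve Keq expr → x = 0.001189; check Q = 2.4460e-05

Direction: forward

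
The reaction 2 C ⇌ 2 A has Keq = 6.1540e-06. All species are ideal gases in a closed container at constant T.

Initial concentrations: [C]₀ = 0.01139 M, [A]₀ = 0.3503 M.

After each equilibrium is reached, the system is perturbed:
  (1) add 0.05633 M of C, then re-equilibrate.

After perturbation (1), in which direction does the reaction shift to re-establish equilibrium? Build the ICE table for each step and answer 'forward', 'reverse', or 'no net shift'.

Direction: forward

Q₀ = 945.9 vs Keq = 6.1540e-06 ⇒ Q>K, reverse
Step 1:
                  C         A
  I         0.01139    0.3503
  C          0.3494   -0.3494
  E          0.3608 8.9503e-04
  solve Keq expr → x = -0.1747; check Q = 6.1540e-06
Then add 0.05633 M of C.
Step 2:
                  C         A
  I          0.4171 8.9503e-04
  C       -1.3939e-04 1.3939e-04
  E           0.417  0.001034
  solve Keq expr → x = 6.9697e-05; check Q = 6.1540e-06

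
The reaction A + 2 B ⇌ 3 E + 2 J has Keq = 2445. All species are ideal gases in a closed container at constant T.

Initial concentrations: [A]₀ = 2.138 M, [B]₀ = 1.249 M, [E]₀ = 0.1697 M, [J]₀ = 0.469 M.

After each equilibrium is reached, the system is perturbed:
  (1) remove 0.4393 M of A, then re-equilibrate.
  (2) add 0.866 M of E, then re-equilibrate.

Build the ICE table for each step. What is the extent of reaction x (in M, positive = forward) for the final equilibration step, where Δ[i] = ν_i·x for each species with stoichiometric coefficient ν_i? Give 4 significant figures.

Q₀ = 3.2230e-04 vs Keq = 2445 ⇒ Q<K, forward
Step 1:
                  A         B         E         J
  Initial     2.138     1.249    0.1697     0.469
  Change    -0.5885    -1.177     1.766     1.177
  Equil       1.549   0.07199     1.935     1.646
  solve Keq expr → x = 0.5885; check Q = 2445
Then remove 0.4393 M of A.
Step 2:
                  A         B         E         J
  Initial      1.11   0.07199     1.935     1.646
  Change   0.005589   0.01118  -0.01677  -0.01118
  Equil       1.116   0.08317     1.918     1.635
  solve Keq expr → x = -0.005589; check Q = 2445
Then add 0.866 M of E.
Step 3:
                  A         B         E         J
  Initial     1.116   0.08317     2.784     1.635
  Change    0.02527   0.05054  -0.07581  -0.05054
  Equil       1.141    0.1337     2.709     1.584
  solve Keq expr → x = -0.02527; check Q = 2445

x = -0.02527 M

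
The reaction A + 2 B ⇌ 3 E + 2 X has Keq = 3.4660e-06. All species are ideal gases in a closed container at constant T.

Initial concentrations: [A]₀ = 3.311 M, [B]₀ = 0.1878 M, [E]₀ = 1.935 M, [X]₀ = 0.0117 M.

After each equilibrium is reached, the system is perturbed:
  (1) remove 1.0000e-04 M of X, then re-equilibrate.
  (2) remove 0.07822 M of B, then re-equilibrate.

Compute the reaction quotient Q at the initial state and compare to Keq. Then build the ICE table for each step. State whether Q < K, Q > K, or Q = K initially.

Q₀ = 0.008493 vs Keq = 3.4660e-06 ⇒ Q>K, reverse
Step 1:
                  A         B         E         X
  Initial     3.311    0.1878     1.935    0.0117
  Change   0.005723   0.01145  -0.01717  -0.01145
  Equil       3.317    0.1992     1.918 2.5436e-04
  solve Keq expr → x = -0.005723; check Q = 3.4660e-06
Then remove 1.0000e-04 M of X.
Step 2:
                  A         B         E         X
  Initial     3.317    0.1992     1.918 1.5436e-04
  Change  -4.9920e-05 -9.9841e-05 1.4976e-04 9.9841e-05
  Equil       3.317    0.1991     1.918 2.5420e-04
  solve Keq expr → x = 4.9920e-05; check Q = 3.4660e-06
Then remove 0.07822 M of B.
Step 3:
                  A         B         E         X
  Initial     3.317    0.1209     1.918 2.5420e-04
  Change  4.9848e-05 9.9696e-05 -1.4954e-04 -9.9696e-05
  Equil       3.317     0.121     1.918 1.5450e-04
  solve Keq expr → x = -4.9848e-05; check Q = 3.4660e-06

Q₀ = 0.008493; Q > K (proceeds reverse)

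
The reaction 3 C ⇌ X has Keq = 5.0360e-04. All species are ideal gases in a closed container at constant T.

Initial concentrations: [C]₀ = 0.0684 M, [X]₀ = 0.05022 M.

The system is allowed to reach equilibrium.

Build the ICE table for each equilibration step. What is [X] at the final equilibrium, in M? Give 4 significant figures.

[X]_eq = 5.2927e-06 M

Q₀ = 156.9 vs Keq = 5.0360e-04 ⇒ Q>K, reverse
Step 1:
                  C         X
  I          0.0684   0.05022
  C          0.1506  -0.05021
  E           0.219 5.2927e-06
  solve Keq expr → x = -0.05021; check Q = 5.0360e-04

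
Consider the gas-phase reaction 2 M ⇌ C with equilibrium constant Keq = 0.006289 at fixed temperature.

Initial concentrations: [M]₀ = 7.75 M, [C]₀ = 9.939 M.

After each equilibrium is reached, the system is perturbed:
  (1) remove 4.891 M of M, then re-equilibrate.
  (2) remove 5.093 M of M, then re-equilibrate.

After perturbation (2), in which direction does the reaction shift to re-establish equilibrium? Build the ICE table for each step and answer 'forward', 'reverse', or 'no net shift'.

Q₀ = 0.1655 vs Keq = 0.006289 ⇒ Q>K, reverse
Step 1:
                   M          C
  init          7.75      9.939
  Δ            13.95     -6.977
  eq            21.7      2.962
  solve Keq expr → x = -6.977; check Q = 0.006289
Then remove 4.891 M of M.
Step 2:
                   M          C
  init         16.81      2.962
  Δ            1.641    -0.8207
  eq           18.45      2.142
  solve Keq expr → x = -0.8207; check Q = 0.006289
Then remove 5.093 M of M.
Step 3:
                   M          C
  init         13.36      2.142
  Δ            1.504     -0.752
  eq           14.86       1.39
  solve Keq expr → x = -0.752; check Q = 0.006289

Direction: reverse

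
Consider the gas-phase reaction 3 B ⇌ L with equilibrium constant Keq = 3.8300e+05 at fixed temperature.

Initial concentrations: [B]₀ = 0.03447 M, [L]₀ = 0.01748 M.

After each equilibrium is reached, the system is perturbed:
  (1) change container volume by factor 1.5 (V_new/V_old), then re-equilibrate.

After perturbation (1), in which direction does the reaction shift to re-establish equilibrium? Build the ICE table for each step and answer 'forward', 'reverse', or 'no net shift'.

Direction: reverse

Q₀ = 426.8 vs Keq = 3.8300e+05 ⇒ Q<K, forward
Step 1:
                  B         L
  I         0.03447   0.01748
  C        -0.03031    0.0101
  E        0.004161   0.02758
  solve Keq expr → x = 0.0101; check Q = 3.8300e+05
Then change container volume by factor 1.5 (V_new/V_old).
Step 2:
                  B         L
  I        0.002774   0.01839
  C       8.4228e-04 -2.8076e-04
  E        0.003616   0.01811
  solve Keq expr → x = -2.8076e-04; check Q = 3.8300e+05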